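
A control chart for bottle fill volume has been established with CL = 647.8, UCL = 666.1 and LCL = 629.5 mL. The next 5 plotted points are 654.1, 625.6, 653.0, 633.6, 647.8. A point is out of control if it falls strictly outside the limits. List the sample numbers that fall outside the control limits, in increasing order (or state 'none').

2

Compare each point to [629.5, 666.1]: sample 2 = 625.6 < LCL.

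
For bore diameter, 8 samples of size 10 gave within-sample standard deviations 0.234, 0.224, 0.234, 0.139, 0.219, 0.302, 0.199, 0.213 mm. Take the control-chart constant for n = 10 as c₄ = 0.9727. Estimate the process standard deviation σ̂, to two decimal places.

0.23

s̄ = (0.234 + 0.224 + 0.234 + 0.139 + 0.219 + 0.302 + 0.199 + 0.213) / 8 = 0.2205
σ̂ = s̄ / c₄ = 0.2205 / 0.9727 = 0.2267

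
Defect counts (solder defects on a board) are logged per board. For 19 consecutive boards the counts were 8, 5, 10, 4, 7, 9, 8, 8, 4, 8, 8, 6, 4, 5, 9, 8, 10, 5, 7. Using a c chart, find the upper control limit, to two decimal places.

c̄ = (8 + 5 + 10 + 4 + 7 + 9 + 8 + 8 + 4 + 8 + 8 + 6 + 4 + 5 + 9 + 8 + 10 + 5 + 7) / 19 = 133 / 19 = 7.0000
UCL = c̄ + 3√c̄ = 7.0000 + 3 × √7.0000 = 7.0000 + 3 × 2.6458 = 14.9373

14.94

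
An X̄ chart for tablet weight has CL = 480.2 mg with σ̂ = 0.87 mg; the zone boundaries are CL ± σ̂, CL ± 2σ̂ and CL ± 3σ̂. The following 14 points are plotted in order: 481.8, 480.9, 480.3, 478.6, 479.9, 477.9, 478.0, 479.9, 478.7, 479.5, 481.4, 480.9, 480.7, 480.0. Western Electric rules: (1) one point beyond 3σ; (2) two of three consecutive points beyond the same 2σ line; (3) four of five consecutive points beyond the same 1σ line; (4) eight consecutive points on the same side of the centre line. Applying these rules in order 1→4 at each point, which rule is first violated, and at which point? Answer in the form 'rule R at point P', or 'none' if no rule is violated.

rule 2 at point 7

Zone of each point (C = within 1σ̂, B = 1σ̂–2σ̂, A = 2σ̂–3σ̂, * = beyond 3σ̂; sign = side of CL): 1:+B, 2:+C, 3:+C, 4:-B, 5:-C, 6:-A, 7:-A, 8:-C, 9:-B, 10:-C, 11:+B, 12:+C, 13:+C, 14:-C
Rule 2 (two of three consecutive points beyond the same 2σ limit) is satisfied at point 7.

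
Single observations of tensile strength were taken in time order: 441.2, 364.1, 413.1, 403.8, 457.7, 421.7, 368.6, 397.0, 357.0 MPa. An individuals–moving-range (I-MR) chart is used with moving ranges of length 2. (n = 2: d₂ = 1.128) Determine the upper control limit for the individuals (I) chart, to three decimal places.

517.981

X̄ = (441.2 + 364.1 + 413.1 + 403.8 + 457.7 + 421.7 + 368.6 + 397.0 + 357.0) / 9 = 402.6889
Moving ranges: 77.1, 49.0, 9.3, 53.9, 36.0, 53.1, 28.4, 40.0; M̄R̄ = 346.8000 / 8 = 43.3500
UCL = X̄ + 3·M̄R̄/d₂ = 402.6889 + 3 × 43.3500 / 1.128 = 517.9814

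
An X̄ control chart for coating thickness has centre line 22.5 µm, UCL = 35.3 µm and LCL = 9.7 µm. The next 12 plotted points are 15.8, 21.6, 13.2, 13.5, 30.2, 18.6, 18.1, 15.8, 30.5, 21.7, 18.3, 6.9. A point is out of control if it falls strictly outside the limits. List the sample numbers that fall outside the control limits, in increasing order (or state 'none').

12

Compare each point to [9.7, 35.3]: sample 12 = 6.9 < LCL.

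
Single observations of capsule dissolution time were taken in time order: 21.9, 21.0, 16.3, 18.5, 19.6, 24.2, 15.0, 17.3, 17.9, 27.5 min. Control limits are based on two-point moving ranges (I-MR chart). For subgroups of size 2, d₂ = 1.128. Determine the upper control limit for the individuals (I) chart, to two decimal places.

X̄ = (21.9 + 21.0 + 16.3 + 18.5 + 19.6 + 24.2 + 15.0 + 17.3 + 17.9 + 27.5) / 10 = 19.9200
Moving ranges: 0.9, 4.7, 2.2, 1.1, 4.6, 9.2, 2.3, 0.6, 9.6; M̄R̄ = 35.2000 / 9 = 3.9111
UCL = X̄ + 3·M̄R̄/d₂ = 19.9200 + 3 × 3.9111 / 1.128 = 30.3219

30.32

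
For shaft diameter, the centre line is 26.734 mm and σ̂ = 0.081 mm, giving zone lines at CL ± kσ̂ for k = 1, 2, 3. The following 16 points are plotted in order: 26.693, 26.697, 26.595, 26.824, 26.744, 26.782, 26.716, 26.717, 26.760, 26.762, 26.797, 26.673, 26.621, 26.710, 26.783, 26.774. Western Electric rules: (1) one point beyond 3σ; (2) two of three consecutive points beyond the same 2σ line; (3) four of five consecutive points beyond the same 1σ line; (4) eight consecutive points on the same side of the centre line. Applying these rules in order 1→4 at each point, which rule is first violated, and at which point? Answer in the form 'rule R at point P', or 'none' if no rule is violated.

Zone of each point (C = within 1σ̂, B = 1σ̂–2σ̂, A = 2σ̂–3σ̂, * = beyond 3σ̂; sign = side of CL): 1:-C, 2:-C, 3:-B, 4:+B, 5:+C, 6:+C, 7:-C, 8:-C, 9:+C, 10:+C, 11:+C, 12:-C, 13:-B, 14:-C, 15:+C, 16:+C
No rule fires across all 16 points.

none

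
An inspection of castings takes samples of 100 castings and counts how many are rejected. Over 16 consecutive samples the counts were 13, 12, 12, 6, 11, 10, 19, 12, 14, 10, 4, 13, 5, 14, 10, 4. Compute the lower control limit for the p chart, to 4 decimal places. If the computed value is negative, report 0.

0.0134

p̄ = Σdᵢ / (k·n) = 169 / (16 × 100) = 0.10562
LCL = p̄ − 3·√(p̄(1−p̄)/n) = 0.10562 − 3 × 0.03074 = 0.01342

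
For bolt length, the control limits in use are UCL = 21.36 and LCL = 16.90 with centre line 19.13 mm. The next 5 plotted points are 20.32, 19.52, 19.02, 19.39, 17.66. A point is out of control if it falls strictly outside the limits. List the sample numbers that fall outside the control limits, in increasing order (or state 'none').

none

All 5 points lie within [16.90, 21.36].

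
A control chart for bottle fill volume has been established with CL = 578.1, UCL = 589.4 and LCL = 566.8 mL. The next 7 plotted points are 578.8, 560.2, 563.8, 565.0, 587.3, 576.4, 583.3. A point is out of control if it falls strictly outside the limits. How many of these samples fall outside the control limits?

3

Compare each point to [566.8, 589.4]: sample 2 = 560.2 < LCL; sample 3 = 563.8 < LCL; sample 4 = 565.0 < LCL.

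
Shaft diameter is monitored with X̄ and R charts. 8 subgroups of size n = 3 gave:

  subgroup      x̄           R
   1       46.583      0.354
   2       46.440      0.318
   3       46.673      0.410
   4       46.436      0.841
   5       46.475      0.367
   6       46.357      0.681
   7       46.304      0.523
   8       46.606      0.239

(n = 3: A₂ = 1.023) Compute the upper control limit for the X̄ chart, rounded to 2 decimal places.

X̄̄ = (46.583 + 46.440 + 46.673 + 46.436 + 46.475 + 46.357 + 46.304 + 46.606) / 8 = 371.8740 / 8 = 46.4843
R̄ = (0.354 + 0.318 + 0.410 + 0.841 + 0.367 + 0.681 + 0.523 + 0.239) / 8 = 3.7330 / 8 = 0.4666
UCL = X̄̄ + A₂·R̄ = 46.4843 + 1.023 × 0.4666 = 46.9616

46.96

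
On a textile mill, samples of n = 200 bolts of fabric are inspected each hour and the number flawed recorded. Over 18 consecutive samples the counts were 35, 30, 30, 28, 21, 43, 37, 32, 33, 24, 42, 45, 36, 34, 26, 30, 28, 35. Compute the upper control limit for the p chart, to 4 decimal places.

p̄ = Σdᵢ / (k·n) = 589 / (18 × 200) = 0.16361
UCL = p̄ + 3·√(p̄(1−p̄)/n) = 0.16361 + 3 × √(0.16361×0.83639/200) = 0.16361 + 3 × 0.02616 = 0.24208

0.2421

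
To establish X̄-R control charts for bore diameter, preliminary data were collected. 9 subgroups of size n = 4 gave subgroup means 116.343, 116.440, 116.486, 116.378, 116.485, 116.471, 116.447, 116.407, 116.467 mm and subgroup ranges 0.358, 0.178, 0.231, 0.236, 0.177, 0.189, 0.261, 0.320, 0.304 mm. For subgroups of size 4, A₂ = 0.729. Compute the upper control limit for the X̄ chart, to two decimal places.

X̄̄ = (116.343 + 116.440 + 116.486 + 116.378 + 116.485 + 116.471 + 116.447 + 116.407 + 116.467) / 9 = 1047.9240 / 9 = 116.4360
R̄ = (0.358 + 0.178 + 0.231 + 0.236 + 0.177 + 0.189 + 0.261 + 0.320 + 0.304) / 9 = 2.2540 / 9 = 0.2504
UCL = X̄̄ + A₂·R̄ = 116.4360 + 0.729 × 0.2504 = 116.6186

116.62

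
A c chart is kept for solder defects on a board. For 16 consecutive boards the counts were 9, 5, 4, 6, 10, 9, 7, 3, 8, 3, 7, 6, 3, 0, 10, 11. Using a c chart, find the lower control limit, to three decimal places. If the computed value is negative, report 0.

c̄ = (9 + 5 + 4 + 6 + 10 + 9 + 7 + 3 + 8 + 3 + 7 + 6 + 3 + 0 + 10 + 11) / 16 = 101 / 16 = 6.3125
LCL = c̄ − 3√c̄ = 6.3125 − 3 × 2.5125 = -1.2249 → 0 (cannot be negative)

0.000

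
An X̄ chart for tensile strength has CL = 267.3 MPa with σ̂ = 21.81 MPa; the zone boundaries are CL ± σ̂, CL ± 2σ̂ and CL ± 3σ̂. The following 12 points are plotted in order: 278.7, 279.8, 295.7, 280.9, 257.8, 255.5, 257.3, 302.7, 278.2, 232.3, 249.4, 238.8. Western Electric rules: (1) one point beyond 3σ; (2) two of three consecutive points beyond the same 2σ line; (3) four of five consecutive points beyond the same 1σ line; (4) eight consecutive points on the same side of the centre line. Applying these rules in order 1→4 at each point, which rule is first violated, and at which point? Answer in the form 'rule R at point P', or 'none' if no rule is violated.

none

Zone of each point (C = within 1σ̂, B = 1σ̂–2σ̂, A = 2σ̂–3σ̂, * = beyond 3σ̂; sign = side of CL): 1:+C, 2:+C, 3:+B, 4:+C, 5:-C, 6:-C, 7:-C, 8:+B, 9:+C, 10:-B, 11:-C, 12:-B
No rule fires across all 12 points.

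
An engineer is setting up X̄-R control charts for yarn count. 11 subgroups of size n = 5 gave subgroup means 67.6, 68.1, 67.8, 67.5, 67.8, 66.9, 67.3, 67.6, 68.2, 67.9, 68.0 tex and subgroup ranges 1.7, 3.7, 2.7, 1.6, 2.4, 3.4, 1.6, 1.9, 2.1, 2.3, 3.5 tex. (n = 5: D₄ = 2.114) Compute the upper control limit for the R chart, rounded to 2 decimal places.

5.17

R̄ = (1.7 + 3.7 + 2.7 + 1.6 + 2.4 + 3.4 + 1.6 + 1.9 + 2.1 + 2.3 + 3.5) / 11 = 26.9000 / 11 = 2.4455
UCL_R = D₄·R̄ = 2.114 × 2.4455 = 5.1697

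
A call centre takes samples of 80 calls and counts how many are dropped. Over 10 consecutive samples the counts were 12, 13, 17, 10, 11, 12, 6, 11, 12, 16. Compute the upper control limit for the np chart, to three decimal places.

21.581

p̄ = Σdᵢ / (k·n) = 120 / (10 × 80) = 0.15000
UCL = np̄ + 3·√(np̄(1−p̄)) = 12.0000 + 3 × √(12.0000×0.85000) = 12.0000 + 3 × 3.1937 = 21.5812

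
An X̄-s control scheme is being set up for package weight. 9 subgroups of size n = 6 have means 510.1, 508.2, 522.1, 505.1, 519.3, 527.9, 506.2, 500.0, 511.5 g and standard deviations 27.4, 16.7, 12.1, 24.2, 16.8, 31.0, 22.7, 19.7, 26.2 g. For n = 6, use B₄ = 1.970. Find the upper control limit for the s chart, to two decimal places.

s̄ = (27.4 + 16.7 + 12.1 + 24.2 + 16.8 + 31.0 + 22.7 + 19.7 + 26.2) / 9 = 21.8667
UCL_s = B₄·s̄ = 1.970 × 21.8667 = 43.0773

43.08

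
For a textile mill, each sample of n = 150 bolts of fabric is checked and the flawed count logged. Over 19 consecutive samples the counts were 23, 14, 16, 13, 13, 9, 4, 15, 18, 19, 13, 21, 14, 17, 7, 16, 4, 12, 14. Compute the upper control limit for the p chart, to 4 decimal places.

p̄ = Σdᵢ / (k·n) = 262 / (19 × 150) = 0.09193
UCL = p̄ + 3·√(p̄(1−p̄)/n) = 0.09193 + 3 × √(0.09193×0.90807/150) = 0.09193 + 3 × 0.02359 = 0.16270

0.1627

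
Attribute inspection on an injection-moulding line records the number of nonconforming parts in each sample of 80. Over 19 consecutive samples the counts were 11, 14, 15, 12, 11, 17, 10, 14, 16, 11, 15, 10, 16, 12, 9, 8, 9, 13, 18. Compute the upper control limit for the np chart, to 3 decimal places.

22.485

p̄ = Σdᵢ / (k·n) = 241 / (19 × 80) = 0.15855
UCL = np̄ + 3·√(np̄(1−p̄)) = 12.6842 + 3 × √(12.6842×0.84145) = 12.6842 + 3 × 3.2670 = 22.4851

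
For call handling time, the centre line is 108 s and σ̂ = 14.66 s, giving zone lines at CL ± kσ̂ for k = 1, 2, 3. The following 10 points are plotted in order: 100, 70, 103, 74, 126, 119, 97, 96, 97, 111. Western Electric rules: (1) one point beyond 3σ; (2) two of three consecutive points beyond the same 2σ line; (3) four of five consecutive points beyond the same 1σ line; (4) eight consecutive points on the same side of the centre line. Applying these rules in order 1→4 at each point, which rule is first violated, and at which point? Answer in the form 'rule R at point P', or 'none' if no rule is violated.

rule 2 at point 4

Zone of each point (C = within 1σ̂, B = 1σ̂–2σ̂, A = 2σ̂–3σ̂, * = beyond 3σ̂; sign = side of CL): 1:-C, 2:-A, 3:-C, 4:-A, 5:+B, 6:+C, 7:-C, 8:-C, 9:-C, 10:+C
Rule 2 (two of three consecutive points beyond the same 2σ limit) is satisfied at point 4.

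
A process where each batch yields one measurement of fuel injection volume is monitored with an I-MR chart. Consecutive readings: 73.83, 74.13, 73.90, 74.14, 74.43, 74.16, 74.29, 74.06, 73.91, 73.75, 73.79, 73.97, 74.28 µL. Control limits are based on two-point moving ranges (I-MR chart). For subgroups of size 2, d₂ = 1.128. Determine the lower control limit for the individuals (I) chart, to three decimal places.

73.489

X̄ = (73.83 + 74.13 + 73.90 + 74.14 + 74.43 + 74.16 + 74.29 + 74.06 + 73.91 + 73.75 + 73.79 + 73.97 + 74.28) / 13 = 74.0492
Moving ranges: 0.30, 0.23, 0.24, 0.29, 0.27, 0.13, 0.23, 0.15, 0.16, 0.04, 0.18, 0.31; M̄R̄ = 2.5300 / 12 = 0.2108
LCL = X̄ − 3·M̄R̄/d₂ = 74.0492 − 3 × 0.2108 / 1.128 = 73.4885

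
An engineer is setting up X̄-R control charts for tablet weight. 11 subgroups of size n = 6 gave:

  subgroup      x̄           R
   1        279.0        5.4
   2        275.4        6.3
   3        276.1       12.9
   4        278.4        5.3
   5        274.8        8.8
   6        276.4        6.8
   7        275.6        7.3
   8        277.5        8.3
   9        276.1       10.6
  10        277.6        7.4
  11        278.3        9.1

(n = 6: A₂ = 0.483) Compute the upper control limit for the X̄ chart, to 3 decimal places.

280.709

X̄̄ = (279.0 + 275.4 + 276.1 + 278.4 + 274.8 + 276.4 + 275.6 + 277.5 + 276.1 + 277.6 + 278.3) / 11 = 3045.2000 / 11 = 276.8364
R̄ = (5.4 + 6.3 + 12.9 + 5.3 + 8.8 + 6.8 + 7.3 + 8.3 + 10.6 + 7.4 + 9.1) / 11 = 88.2000 / 11 = 8.0182
UCL = X̄̄ + A₂·R̄ = 276.8364 + 0.483 × 8.0182 = 280.7091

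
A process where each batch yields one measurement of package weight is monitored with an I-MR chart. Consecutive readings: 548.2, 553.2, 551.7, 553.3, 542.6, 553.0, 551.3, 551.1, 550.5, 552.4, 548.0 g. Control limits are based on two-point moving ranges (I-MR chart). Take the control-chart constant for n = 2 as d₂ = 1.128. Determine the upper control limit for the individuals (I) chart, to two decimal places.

560.59

X̄ = (548.2 + 553.2 + 551.7 + 553.3 + 542.6 + 553.0 + 551.3 + 551.1 + 550.5 + 552.4 + 548.0) / 11 = 550.4818
Moving ranges: 5.0, 1.5, 1.6, 10.7, 10.4, 1.7, 0.2, 0.6, 1.9, 4.4; M̄R̄ = 38.0000 / 10 = 3.8000
UCL = X̄ + 3·M̄R̄/d₂ = 550.4818 + 3 × 3.8000 / 1.128 = 560.5882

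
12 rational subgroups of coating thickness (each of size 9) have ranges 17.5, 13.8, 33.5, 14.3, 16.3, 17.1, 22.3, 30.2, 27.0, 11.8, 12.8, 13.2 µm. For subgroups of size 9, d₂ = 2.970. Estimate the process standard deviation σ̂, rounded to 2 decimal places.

6.45

R̄ = (17.5 + 13.8 + 33.5 + 14.3 + 16.3 + 17.1 + 22.3 + 30.2 + 27.0 + 11.8 + 12.8 + 13.2) / 12 = 19.1500
σ̂ = R̄ / d₂ = 19.1500 / 2.970 = 6.4478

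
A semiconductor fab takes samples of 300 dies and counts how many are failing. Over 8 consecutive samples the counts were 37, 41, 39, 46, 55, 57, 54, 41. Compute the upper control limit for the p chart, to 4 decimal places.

p̄ = Σdᵢ / (k·n) = 370 / (8 × 300) = 0.15417
UCL = p̄ + 3·√(p̄(1−p̄)/n) = 0.15417 + 3 × √(0.15417×0.84583/300) = 0.15417 + 3 × 0.02085 = 0.21671

0.2167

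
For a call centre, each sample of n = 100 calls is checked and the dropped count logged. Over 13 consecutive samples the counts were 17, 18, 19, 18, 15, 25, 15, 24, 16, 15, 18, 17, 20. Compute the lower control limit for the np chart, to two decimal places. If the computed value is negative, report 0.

6.65

p̄ = Σdᵢ / (k·n) = 237 / (13 × 100) = 0.18231
LCL = np̄ − 3·√(np̄(1−p̄)) = 18.2308 − 3 × 3.8610 = 6.6478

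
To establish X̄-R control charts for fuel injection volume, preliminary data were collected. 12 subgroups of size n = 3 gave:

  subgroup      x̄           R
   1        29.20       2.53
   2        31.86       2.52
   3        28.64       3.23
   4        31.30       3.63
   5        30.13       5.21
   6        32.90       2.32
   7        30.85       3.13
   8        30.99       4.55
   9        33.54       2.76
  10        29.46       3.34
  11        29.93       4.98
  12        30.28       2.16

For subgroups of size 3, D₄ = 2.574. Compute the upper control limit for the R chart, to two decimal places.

R̄ = (2.53 + 2.52 + 3.23 + 3.63 + 5.21 + 2.32 + 3.13 + 4.55 + 2.76 + 3.34 + 4.98 + 2.16) / 12 = 40.3600 / 12 = 3.3633
UCL_R = D₄·R̄ = 2.574 × 3.3633 = 8.6572

8.66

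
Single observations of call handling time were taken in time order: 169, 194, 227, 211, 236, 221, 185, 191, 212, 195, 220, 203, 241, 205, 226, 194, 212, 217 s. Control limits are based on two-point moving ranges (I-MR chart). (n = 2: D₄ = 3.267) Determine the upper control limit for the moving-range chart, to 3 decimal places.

Moving ranges: 25, 33, 16, 25, 15, 36, 6, 21, 17, 25, 17, 38, 36, 21, 32, 18, 5; M̄R̄ = 386.0000 / 17 = 22.7059
UCL_MR = D₄·M̄R̄ = 3.267 × 22.7059 = 74.1801

74.180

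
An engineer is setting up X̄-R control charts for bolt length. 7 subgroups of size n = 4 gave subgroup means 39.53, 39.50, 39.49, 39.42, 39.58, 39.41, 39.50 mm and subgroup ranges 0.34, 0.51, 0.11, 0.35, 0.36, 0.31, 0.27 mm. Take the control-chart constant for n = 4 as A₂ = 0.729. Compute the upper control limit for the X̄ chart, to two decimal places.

39.72

X̄̄ = (39.53 + 39.50 + 39.49 + 39.42 + 39.58 + 39.41 + 39.50) / 7 = 276.4300 / 7 = 39.4900
R̄ = (0.34 + 0.51 + 0.11 + 0.35 + 0.36 + 0.31 + 0.27) / 7 = 2.2500 / 7 = 0.3214
UCL = X̄̄ + A₂·R̄ = 39.4900 + 0.729 × 0.3214 = 39.7243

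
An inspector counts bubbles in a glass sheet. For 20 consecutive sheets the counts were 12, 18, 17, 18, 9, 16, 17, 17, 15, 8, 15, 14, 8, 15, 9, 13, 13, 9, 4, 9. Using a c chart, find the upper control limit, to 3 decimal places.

23.533

c̄ = (12 + 18 + 17 + 18 + 9 + 16 + 17 + 17 + 15 + 8 + 15 + 14 + 8 + 15 + 9 + 13 + 13 + 9 + 4 + 9) / 20 = 256 / 20 = 12.8000
UCL = c̄ + 3√c̄ = 12.8000 + 3 × √12.8000 = 12.8000 + 3 × 3.5777 = 23.5331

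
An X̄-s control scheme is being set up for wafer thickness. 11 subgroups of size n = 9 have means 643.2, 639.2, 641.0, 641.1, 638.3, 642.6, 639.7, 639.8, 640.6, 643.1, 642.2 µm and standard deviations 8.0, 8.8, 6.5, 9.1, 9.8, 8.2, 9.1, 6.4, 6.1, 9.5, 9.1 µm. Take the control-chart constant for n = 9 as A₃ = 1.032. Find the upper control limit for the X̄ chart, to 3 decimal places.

X̄̄ = (643.2 + 639.2 + 641.0 + 641.1 + 638.3 + 642.6 + 639.7 + 639.8 + 640.6 + 643.1 + 642.2) / 11 = 640.9818
s̄ = (8.0 + 8.8 + 6.5 + 9.1 + 9.8 + 8.2 + 9.1 + 6.4 + 6.1 + 9.5 + 9.1) / 11 = 8.2364
UCL = X̄̄ + A₃·s̄ = 640.9818 + 1.032 × 8.2364 = 649.4817

649.482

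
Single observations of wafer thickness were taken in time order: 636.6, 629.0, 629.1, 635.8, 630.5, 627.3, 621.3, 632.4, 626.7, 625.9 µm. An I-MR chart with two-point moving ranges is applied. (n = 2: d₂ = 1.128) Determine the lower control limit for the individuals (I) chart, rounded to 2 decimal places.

615.72

X̄ = (636.6 + 629.0 + 629.1 + 635.8 + 630.5 + 627.3 + 621.3 + 632.4 + 626.7 + 625.9) / 10 = 629.4600
Moving ranges: 7.6, 0.1, 6.7, 5.3, 3.2, 6.0, 11.1, 5.7, 0.8; M̄R̄ = 46.5000 / 9 = 5.1667
LCL = X̄ − 3·M̄R̄/d₂ = 629.4600 − 3 × 5.1667 / 1.128 = 615.7189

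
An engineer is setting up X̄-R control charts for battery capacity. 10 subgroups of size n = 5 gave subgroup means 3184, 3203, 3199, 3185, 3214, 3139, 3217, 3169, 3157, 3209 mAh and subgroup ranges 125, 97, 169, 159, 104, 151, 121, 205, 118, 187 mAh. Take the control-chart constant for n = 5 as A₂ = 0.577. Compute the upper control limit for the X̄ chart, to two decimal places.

X̄̄ = (3184 + 3203 + 3199 + 3185 + 3214 + 3139 + 3217 + 3169 + 3157 + 3209) / 10 = 31876.0000 / 10 = 3187.6000
R̄ = (125 + 97 + 169 + 159 + 104 + 151 + 121 + 205 + 118 + 187) / 10 = 1436.0000 / 10 = 143.6000
UCL = X̄̄ + A₂·R̄ = 3187.6000 + 0.577 × 143.6000 = 3270.4572

3270.46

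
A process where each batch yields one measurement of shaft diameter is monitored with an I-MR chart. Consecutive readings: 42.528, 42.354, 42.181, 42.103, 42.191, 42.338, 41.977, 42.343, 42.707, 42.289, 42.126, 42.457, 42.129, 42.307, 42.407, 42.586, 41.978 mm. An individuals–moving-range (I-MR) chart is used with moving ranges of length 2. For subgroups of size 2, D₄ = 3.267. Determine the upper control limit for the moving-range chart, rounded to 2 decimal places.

Moving ranges: 0.174, 0.173, 0.078, 0.088, 0.147, 0.361, 0.366, 0.364, 0.418, 0.163, 0.331, 0.328, 0.178, 0.100, 0.179, 0.608; M̄R̄ = 4.0560 / 16 = 0.2535
UCL_MR = D₄·M̄R̄ = 3.267 × 0.2535 = 0.8282

0.83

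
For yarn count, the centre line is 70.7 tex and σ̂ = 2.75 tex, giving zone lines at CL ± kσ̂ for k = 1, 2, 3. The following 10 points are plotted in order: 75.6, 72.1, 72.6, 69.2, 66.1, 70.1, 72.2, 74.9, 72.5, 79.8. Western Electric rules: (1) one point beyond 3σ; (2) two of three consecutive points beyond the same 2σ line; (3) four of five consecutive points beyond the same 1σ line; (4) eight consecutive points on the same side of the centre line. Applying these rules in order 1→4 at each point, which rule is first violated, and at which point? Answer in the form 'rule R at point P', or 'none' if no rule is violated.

rule 1 at point 10

Zone of each point (C = within 1σ̂, B = 1σ̂–2σ̂, A = 2σ̂–3σ̂, * = beyond 3σ̂; sign = side of CL): 1:+B, 2:+C, 3:+C, 4:-C, 5:-B, 6:-C, 7:+C, 8:+B, 9:+C, 10:+*
Rule 1 (one point beyond the 3σ limits) is satisfied at point 10.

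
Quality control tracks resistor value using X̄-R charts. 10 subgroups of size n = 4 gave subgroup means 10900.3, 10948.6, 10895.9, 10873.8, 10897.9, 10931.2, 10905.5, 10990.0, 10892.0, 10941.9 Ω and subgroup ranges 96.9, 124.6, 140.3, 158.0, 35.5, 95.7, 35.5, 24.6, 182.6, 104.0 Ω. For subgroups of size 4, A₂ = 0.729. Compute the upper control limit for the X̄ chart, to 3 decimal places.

10990.442

X̄̄ = (10900.3 + 10948.6 + 10895.9 + 10873.8 + 10897.9 + 10931.2 + 10905.5 + 10990.0 + 10892.0 + 10941.9) / 10 = 109177.1000 / 10 = 10917.7100
R̄ = (96.9 + 124.6 + 140.3 + 158.0 + 35.5 + 95.7 + 35.5 + 24.6 + 182.6 + 104.0) / 10 = 997.7000 / 10 = 99.7700
UCL = X̄̄ + A₂·R̄ = 10917.7100 + 0.729 × 99.7700 = 10990.4423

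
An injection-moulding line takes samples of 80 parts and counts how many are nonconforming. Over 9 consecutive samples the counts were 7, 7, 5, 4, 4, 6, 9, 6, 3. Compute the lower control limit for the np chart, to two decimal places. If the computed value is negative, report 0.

0.00

p̄ = Σdᵢ / (k·n) = 51 / (9 × 80) = 0.07083
LCL = np̄ − 3·√(np̄(1−p̄)) = 5.6667 − 3 × 2.2946 = -1.2172 → 0 (negative, so LCL = 0)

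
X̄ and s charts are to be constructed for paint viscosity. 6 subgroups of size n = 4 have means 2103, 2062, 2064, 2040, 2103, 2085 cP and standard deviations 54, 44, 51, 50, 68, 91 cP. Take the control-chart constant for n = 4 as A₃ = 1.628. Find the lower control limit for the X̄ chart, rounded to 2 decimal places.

X̄̄ = (2103 + 2062 + 2064 + 2040 + 2103 + 2085) / 6 = 2076.1667
s̄ = (54 + 44 + 51 + 50 + 68 + 91) / 6 = 59.6667
LCL = X̄̄ − A₃·s̄ = 2076.1667 − 1.628 × 59.6667 = 1979.0293

1979.03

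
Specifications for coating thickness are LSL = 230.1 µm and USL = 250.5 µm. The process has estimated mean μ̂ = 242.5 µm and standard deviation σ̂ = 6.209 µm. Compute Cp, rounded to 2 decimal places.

Cp = (USL − LSL) / (6σ̂) = (250.5 − 230.1) / (6 × 6.209) = 20.4000 / 37.2540 = 0.5476

0.55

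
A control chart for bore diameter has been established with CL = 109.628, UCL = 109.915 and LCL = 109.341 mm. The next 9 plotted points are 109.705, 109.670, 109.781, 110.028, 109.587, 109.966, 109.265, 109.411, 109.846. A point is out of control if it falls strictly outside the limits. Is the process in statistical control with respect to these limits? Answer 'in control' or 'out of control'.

Compare each point to [109.341, 109.915]: sample 4 = 110.028 > UCL; sample 6 = 109.966 > UCL; sample 7 = 109.265 < LCL.

out of control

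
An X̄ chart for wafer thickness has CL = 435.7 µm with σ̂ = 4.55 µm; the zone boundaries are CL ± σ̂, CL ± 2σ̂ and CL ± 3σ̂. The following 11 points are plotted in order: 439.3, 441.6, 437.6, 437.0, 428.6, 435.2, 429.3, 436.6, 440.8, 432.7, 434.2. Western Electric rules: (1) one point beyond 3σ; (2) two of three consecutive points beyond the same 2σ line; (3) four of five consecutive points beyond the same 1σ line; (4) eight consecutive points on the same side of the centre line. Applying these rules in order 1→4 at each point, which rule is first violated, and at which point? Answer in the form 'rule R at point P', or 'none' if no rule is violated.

Zone of each point (C = within 1σ̂, B = 1σ̂–2σ̂, A = 2σ̂–3σ̂, * = beyond 3σ̂; sign = side of CL): 1:+C, 2:+B, 3:+C, 4:+C, 5:-B, 6:-C, 7:-B, 8:+C, 9:+B, 10:-C, 11:-C
No rule fires across all 11 points.

none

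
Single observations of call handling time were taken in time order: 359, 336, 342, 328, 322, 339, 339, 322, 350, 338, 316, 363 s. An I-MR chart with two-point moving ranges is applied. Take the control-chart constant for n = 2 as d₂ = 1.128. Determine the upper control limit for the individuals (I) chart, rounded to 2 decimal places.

384.25

X̄ = (359 + 336 + 342 + 328 + 322 + 339 + 339 + 322 + 350 + 338 + 316 + 363) / 12 = 337.8333
Moving ranges: 23, 6, 14, 6, 17, 0, 17, 28, 12, 22, 47; M̄R̄ = 192.0000 / 11 = 17.4545
UCL = X̄ + 3·M̄R̄/d₂ = 337.8333 + 3 × 17.4545 / 1.128 = 384.2550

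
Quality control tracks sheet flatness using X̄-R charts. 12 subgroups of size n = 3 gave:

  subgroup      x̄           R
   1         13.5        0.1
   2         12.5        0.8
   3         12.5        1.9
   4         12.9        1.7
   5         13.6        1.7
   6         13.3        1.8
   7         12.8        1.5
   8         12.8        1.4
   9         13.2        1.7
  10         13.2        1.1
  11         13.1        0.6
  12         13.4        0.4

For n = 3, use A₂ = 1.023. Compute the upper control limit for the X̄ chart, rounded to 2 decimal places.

X̄̄ = (13.5 + 12.5 + 12.5 + 12.9 + 13.6 + 13.3 + 12.8 + 12.8 + 13.2 + 13.2 + 13.1 + 13.4) / 12 = 156.8000 / 12 = 13.0667
R̄ = (0.1 + 0.8 + 1.9 + 1.7 + 1.7 + 1.8 + 1.5 + 1.4 + 1.7 + 1.1 + 0.6 + 0.4) / 12 = 14.7000 / 12 = 1.2250
UCL = X̄̄ + A₂·R̄ = 13.0667 + 1.023 × 1.2250 = 14.3198

14.32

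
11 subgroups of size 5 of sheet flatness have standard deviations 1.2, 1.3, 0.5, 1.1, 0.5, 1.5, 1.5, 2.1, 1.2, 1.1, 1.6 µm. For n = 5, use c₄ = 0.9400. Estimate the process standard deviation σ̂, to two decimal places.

s̄ = (1.2 + 1.3 + 0.5 + 1.1 + 0.5 + 1.5 + 1.5 + 2.1 + 1.2 + 1.1 + 1.6) / 11 = 1.2364
σ̂ = s̄ / c₄ = 1.2364 / 0.9400 = 1.3153

1.32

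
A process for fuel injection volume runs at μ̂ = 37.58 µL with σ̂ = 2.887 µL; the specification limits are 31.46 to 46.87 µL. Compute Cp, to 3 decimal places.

0.890

Cp = (USL − LSL) / (6σ̂) = (46.87 − 31.46) / (6 × 2.887) = 15.4100 / 17.3220 = 0.8896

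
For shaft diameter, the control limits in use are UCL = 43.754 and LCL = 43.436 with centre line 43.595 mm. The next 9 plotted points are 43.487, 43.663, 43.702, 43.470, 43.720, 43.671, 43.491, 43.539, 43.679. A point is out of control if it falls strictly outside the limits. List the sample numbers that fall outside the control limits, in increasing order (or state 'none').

All 9 points lie within [43.436, 43.754].

none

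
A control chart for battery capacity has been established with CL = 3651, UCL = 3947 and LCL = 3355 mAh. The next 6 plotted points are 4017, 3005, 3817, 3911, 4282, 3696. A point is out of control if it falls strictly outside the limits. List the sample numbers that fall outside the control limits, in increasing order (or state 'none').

Compare each point to [3355, 3947]: sample 1 = 4017 > UCL; sample 2 = 3005 < LCL; sample 5 = 4282 > UCL.

1, 2, 5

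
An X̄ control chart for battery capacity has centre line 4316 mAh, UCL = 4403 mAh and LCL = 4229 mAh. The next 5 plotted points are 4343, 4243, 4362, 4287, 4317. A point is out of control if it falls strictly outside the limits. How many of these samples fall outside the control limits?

All 5 points lie within [4229, 4403].

0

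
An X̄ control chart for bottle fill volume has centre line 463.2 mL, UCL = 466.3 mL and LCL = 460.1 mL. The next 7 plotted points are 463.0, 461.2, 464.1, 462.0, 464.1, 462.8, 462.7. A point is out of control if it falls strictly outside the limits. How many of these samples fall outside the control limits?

0

All 7 points lie within [460.1, 466.3].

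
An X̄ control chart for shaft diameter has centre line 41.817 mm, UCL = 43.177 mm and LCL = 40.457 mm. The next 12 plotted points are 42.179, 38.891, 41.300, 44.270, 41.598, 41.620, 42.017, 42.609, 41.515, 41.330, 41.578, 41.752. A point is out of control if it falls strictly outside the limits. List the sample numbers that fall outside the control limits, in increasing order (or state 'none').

Compare each point to [40.457, 43.177]: sample 2 = 38.891 < LCL; sample 4 = 44.270 > UCL.

2, 4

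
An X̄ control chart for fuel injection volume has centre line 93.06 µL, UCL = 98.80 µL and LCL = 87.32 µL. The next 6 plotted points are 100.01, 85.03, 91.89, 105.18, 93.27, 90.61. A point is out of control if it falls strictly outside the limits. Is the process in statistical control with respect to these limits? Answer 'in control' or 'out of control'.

out of control

Compare each point to [87.32, 98.80]: sample 1 = 100.01 > UCL; sample 2 = 85.03 < LCL; sample 4 = 105.18 > UCL.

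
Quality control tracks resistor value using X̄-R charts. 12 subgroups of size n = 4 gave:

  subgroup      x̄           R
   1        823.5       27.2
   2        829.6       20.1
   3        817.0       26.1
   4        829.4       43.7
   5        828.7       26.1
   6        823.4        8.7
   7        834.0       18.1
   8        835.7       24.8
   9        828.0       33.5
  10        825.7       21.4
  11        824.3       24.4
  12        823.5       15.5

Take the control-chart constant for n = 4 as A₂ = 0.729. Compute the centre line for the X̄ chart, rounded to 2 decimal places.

826.90

X̄̄ = (823.5 + 829.6 + 817.0 + 829.4 + 828.7 + 823.4 + 834.0 + 835.7 + 828.0 + 825.7 + 824.3 + 823.5) / 12 = 9922.8000 / 12 = 826.9000
CL = X̄̄ = 826.9000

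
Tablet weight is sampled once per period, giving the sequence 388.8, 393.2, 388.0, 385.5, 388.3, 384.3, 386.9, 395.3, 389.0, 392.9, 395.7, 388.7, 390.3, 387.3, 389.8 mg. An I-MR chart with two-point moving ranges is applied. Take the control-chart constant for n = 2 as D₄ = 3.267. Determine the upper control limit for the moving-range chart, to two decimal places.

13.30

Moving ranges: 4.4, 5.2, 2.5, 2.8, 4.0, 2.6, 8.4, 6.3, 3.9, 2.8, 7.0, 1.6, 3.0, 2.5; M̄R̄ = 57.0000 / 14 = 4.0714
UCL_MR = D₄·M̄R̄ = 3.267 × 4.0714 = 13.3014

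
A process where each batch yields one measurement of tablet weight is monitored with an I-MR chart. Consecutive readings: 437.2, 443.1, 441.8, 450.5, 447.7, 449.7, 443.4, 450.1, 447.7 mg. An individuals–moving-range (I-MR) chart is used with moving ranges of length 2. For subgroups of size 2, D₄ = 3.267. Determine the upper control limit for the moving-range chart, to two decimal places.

Moving ranges: 5.9, 1.3, 8.7, 2.8, 2.0, 6.3, 6.7, 2.4; M̄R̄ = 36.1000 / 8 = 4.5125
UCL_MR = D₄·M̄R̄ = 3.267 × 4.5125 = 14.7423

14.74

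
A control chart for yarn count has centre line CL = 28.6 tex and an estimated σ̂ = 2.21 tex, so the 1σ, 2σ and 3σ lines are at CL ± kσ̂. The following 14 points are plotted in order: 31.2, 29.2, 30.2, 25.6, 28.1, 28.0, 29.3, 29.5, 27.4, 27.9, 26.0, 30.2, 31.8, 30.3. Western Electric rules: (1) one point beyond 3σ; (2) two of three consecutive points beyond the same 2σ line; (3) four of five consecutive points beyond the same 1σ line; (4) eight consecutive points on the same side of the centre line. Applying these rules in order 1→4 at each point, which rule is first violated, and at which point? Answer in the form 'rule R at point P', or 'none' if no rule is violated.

Zone of each point (C = within 1σ̂, B = 1σ̂–2σ̂, A = 2σ̂–3σ̂, * = beyond 3σ̂; sign = side of CL): 1:+B, 2:+C, 3:+C, 4:-B, 5:-C, 6:-C, 7:+C, 8:+C, 9:-C, 10:-C, 11:-B, 12:+C, 13:+B, 14:+C
No rule fires across all 14 points.

none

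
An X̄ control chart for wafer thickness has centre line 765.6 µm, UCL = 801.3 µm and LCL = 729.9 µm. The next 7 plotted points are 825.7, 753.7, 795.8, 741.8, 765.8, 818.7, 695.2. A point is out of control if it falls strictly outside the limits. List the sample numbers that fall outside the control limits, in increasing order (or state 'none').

Compare each point to [729.9, 801.3]: sample 1 = 825.7 > UCL; sample 6 = 818.7 > UCL; sample 7 = 695.2 < LCL.

1, 6, 7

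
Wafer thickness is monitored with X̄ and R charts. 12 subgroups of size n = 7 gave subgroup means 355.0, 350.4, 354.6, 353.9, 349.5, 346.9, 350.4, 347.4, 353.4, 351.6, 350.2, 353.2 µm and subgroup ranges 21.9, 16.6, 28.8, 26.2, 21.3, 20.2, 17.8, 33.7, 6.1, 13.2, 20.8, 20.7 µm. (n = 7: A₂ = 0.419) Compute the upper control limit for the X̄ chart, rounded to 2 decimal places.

360.01

X̄̄ = (355.0 + 350.4 + 354.6 + 353.9 + 349.5 + 346.9 + 350.4 + 347.4 + 353.4 + 351.6 + 350.2 + 353.2) / 12 = 4216.5000 / 12 = 351.3750
R̄ = (21.9 + 16.6 + 28.8 + 26.2 + 21.3 + 20.2 + 17.8 + 33.7 + 6.1 + 13.2 + 20.8 + 20.7) / 12 = 247.3000 / 12 = 20.6083
UCL = X̄̄ + A₂·R̄ = 351.3750 + 0.419 × 20.6083 = 360.0099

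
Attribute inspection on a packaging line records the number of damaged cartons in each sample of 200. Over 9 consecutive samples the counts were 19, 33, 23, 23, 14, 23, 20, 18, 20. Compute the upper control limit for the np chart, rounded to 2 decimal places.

p̄ = Σdᵢ / (k·n) = 193 / (9 × 200) = 0.10722
UCL = np̄ + 3·√(np̄(1−p̄)) = 21.4444 + 3 × √(21.4444×0.89278) = 21.4444 + 3 × 4.3755 = 34.5710

34.57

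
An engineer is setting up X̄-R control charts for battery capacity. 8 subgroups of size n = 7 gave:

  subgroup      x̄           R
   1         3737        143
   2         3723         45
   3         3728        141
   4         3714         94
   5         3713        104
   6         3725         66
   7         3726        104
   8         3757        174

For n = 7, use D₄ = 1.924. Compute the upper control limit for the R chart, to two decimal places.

209.48

R̄ = (143 + 45 + 141 + 94 + 104 + 66 + 104 + 174) / 8 = 871.0000 / 8 = 108.8750
UCL_R = D₄·R̄ = 1.924 × 108.8750 = 209.4755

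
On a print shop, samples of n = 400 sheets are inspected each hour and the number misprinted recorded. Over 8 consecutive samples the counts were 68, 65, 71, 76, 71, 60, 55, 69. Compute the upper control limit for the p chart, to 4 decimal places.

p̄ = Σdᵢ / (k·n) = 535 / (8 × 400) = 0.16719
UCL = p̄ + 3·√(p̄(1−p̄)/n) = 0.16719 + 3 × √(0.16719×0.83281/400) = 0.16719 + 3 × 0.01866 = 0.22316

0.2232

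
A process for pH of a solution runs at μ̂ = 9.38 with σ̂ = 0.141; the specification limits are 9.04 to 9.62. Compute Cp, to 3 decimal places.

0.686

Cp = (USL − LSL) / (6σ̂) = (9.62 − 9.04) / (6 × 0.141) = 0.5800 / 0.8460 = 0.6856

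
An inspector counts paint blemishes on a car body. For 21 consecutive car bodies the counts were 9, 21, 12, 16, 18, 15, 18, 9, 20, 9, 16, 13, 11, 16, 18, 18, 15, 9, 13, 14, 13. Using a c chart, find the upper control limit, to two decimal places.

c̄ = (9 + 21 + 12 + 16 + 18 + 15 + 18 + 9 + 20 + 9 + 16 + 13 + 11 + 16 + 18 + 18 + 15 + 9 + 13 + 14 + 13) / 21 = 303 / 21 = 14.4286
UCL = c̄ + 3√c̄ = 14.4286 + 3 × √14.4286 = 14.4286 + 3 × 3.7985 = 25.8241

25.82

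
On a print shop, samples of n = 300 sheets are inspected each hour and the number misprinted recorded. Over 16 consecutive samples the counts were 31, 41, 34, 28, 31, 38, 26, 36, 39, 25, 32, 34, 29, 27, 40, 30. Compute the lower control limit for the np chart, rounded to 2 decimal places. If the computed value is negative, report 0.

16.40

p̄ = Σdᵢ / (k·n) = 521 / (16 × 300) = 0.10854
LCL = np̄ − 3·√(np̄(1−p̄)) = 32.5625 − 3 × 5.3878 = 16.3992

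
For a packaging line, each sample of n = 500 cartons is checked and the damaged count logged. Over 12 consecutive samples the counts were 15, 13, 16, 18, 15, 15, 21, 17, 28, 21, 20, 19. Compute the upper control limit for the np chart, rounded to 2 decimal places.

30.72

p̄ = Σdᵢ / (k·n) = 218 / (12 × 500) = 0.03633
UCL = np̄ + 3·√(np̄(1−p̄)) = 18.1667 + 3 × √(18.1667×0.96367) = 18.1667 + 3 × 4.1841 = 30.7189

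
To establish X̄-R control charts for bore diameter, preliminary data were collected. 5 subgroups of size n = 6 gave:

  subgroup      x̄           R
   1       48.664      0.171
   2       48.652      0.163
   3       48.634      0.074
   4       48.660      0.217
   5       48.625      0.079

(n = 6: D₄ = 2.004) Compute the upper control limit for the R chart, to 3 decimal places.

R̄ = (0.171 + 0.163 + 0.074 + 0.217 + 0.079) / 5 = 0.7040 / 5 = 0.1408
UCL_R = D₄·R̄ = 2.004 × 0.1408 = 0.2822

0.282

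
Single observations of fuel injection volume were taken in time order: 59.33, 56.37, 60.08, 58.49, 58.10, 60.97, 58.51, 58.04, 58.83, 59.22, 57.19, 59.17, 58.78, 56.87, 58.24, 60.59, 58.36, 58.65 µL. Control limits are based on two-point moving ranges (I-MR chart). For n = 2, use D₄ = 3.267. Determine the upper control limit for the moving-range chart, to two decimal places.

5.42

Moving ranges: 2.96, 3.71, 1.59, 0.39, 2.87, 2.46, 0.47, 0.79, 0.39, 2.03, 1.98, 0.39, 1.91, 1.37, 2.35, 2.23, 0.29; M̄R̄ = 28.1800 / 17 = 1.6576
UCL_MR = D₄·M̄R̄ = 3.267 × 1.6576 = 5.4155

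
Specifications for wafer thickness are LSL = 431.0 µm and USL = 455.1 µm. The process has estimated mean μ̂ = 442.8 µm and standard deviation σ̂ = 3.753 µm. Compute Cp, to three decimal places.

1.070

Cp = (USL − LSL) / (6σ̂) = (455.1 − 431.0) / (6 × 3.753) = 24.1000 / 22.5180 = 1.0703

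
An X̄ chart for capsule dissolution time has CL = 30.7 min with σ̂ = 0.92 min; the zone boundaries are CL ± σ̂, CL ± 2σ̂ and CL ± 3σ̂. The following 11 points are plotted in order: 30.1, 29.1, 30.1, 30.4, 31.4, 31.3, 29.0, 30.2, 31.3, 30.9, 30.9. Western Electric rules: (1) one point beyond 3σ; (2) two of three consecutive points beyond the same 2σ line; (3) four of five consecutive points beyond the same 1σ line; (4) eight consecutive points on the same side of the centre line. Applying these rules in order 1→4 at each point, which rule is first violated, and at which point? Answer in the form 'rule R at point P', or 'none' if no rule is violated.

none

Zone of each point (C = within 1σ̂, B = 1σ̂–2σ̂, A = 2σ̂–3σ̂, * = beyond 3σ̂; sign = side of CL): 1:-C, 2:-B, 3:-C, 4:-C, 5:+C, 6:+C, 7:-B, 8:-C, 9:+C, 10:+C, 11:+C
No rule fires across all 11 points.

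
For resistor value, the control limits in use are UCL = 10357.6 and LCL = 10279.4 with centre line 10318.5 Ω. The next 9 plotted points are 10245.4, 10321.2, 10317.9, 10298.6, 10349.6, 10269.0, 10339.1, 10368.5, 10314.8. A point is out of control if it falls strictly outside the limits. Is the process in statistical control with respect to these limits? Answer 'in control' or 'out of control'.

out of control

Compare each point to [10279.4, 10357.6]: sample 1 = 10245.4 < LCL; sample 6 = 10269.0 < LCL; sample 8 = 10368.5 > UCL.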